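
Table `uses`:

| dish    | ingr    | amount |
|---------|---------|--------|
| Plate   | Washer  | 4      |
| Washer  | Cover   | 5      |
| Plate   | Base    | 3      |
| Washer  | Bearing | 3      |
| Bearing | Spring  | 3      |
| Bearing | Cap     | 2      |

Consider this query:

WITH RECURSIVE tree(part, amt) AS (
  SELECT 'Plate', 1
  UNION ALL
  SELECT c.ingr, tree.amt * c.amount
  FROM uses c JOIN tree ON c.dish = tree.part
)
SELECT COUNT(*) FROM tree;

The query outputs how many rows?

7

Base: (Plate, amt=1).
Iteration 1: components of {Plate} -> Base = 1*3 = 3, Washer = 1*4 = 4.
Iteration 2: components of {Base,Washer} -> Bearing = 4*3 = 12, Cover = 4*5 = 20.
Iteration 3: components of {Bearing,Cover} -> Cap = 12*2 = 24, Spring = 12*3 = 36.
Iteration 4: no further components; recursion stops.
Total rows emitted: 7.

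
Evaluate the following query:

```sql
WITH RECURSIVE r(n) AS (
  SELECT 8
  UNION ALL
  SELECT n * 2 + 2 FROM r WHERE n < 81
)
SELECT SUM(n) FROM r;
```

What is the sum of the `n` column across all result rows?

Base: n=8.
Iteration 1: 8 < 81 holds -> n = 8 * 2 + 2 = 18.
Iteration 2: 18 < 81 holds -> n = 18 * 2 + 2 = 38.
Iteration 3: 38 < 81 holds -> n = 38 * 2 + 2 = 78.
Iteration 4: 78 < 81 holds -> n = 78 * 2 + 2 = 158.
Iteration 5: 158 < 81 fails; recursion stops.
SUM(n) = 8 + 18 + 38 + 78 + 158 = 300.

300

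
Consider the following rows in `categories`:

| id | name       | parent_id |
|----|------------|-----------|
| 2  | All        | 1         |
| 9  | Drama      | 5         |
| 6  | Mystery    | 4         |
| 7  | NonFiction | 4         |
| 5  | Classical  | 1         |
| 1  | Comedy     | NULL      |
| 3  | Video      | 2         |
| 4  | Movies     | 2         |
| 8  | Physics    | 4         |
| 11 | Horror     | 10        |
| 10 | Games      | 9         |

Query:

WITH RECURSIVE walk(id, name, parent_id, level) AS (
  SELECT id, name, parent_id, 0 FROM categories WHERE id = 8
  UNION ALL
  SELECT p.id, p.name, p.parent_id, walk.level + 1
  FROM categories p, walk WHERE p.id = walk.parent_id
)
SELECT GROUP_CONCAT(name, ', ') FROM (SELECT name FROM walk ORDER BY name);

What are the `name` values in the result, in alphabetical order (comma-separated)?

Base: id=8 (Physics), parent_id=4, level 0.
Iteration 1: join on id=4 -> Movies (id 4, parent_id=2, level 1).
Iteration 2: join on id=2 -> All (id 2, parent_id=1, level 2).
Iteration 3: join on id=1 -> Comedy (id 1, parent_id=NULL, level 3).
Iteration 4: parent_id is NULL; no match; recursion stops.

All, Comedy, Movies, Physics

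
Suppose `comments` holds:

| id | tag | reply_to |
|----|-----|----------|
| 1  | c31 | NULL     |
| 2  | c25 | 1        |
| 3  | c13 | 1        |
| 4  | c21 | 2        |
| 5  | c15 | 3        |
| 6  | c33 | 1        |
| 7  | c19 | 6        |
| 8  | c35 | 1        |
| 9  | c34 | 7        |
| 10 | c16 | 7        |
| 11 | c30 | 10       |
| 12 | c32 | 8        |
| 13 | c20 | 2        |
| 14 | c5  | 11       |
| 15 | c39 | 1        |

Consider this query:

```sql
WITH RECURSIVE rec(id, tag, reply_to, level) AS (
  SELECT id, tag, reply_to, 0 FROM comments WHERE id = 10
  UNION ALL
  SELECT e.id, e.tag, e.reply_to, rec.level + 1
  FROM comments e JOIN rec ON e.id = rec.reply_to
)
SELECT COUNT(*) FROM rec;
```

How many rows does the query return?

4

Base: id=10 (c16), reply_to=7, level 0.
Iteration 1: join on id=7 -> c19 (id 7, reply_to=6, level 1).
Iteration 2: join on id=6 -> c33 (id 6, reply_to=1, level 2).
Iteration 3: join on id=1 -> c31 (id 1, reply_to=NULL, level 3).
Iteration 4: reply_to is NULL; no match; recursion stops.
Total rows emitted: 4.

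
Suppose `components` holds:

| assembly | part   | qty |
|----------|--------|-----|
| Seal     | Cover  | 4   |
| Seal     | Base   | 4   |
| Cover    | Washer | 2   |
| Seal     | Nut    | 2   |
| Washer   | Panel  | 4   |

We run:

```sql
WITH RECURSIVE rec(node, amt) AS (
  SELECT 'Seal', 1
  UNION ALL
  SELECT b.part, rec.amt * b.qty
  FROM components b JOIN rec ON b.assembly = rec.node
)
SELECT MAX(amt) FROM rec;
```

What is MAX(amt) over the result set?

Base: (Seal, amt=1).
Iteration 1: components of {Seal} -> Base = 1*4 = 4, Cover = 1*4 = 4, Nut = 1*2 = 2.
Iteration 2: components of {Base,Cover,Nut} -> Washer = 4*2 = 8.
Iteration 3: components of {Washer} -> Panel = 8*4 = 32.
Iteration 4: no further components; recursion stops.
amt values: 1, 4, 4, 2, 8, 32; the maximum is 32.

32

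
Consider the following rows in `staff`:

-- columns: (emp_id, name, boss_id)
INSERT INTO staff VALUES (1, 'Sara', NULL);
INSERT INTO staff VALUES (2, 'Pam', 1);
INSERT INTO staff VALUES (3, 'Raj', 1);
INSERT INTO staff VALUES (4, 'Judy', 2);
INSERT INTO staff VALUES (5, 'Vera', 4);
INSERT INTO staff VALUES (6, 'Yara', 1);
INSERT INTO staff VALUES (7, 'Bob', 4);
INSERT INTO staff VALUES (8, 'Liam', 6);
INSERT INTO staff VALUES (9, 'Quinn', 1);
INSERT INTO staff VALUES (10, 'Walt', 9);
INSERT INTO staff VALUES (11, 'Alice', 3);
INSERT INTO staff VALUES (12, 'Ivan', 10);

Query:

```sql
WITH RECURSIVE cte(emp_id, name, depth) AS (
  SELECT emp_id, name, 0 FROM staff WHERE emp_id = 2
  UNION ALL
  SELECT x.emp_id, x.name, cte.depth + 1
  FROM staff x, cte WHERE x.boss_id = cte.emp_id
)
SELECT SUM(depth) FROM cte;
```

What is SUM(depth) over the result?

Base: emp_id=2 (Pam) at depth 0.
Iteration 1: rows with boss_id in {2} -> Judy (id 4, depth 1).
Iteration 2: rows with boss_id in {4} -> Vera (id 5, depth 2), Bob (id 7, depth 2).
Iteration 3: no rows with boss_id in {5,7}; recursion stops.
SUM(depth) = 0 + 1 + 2 + 2 = 5.

5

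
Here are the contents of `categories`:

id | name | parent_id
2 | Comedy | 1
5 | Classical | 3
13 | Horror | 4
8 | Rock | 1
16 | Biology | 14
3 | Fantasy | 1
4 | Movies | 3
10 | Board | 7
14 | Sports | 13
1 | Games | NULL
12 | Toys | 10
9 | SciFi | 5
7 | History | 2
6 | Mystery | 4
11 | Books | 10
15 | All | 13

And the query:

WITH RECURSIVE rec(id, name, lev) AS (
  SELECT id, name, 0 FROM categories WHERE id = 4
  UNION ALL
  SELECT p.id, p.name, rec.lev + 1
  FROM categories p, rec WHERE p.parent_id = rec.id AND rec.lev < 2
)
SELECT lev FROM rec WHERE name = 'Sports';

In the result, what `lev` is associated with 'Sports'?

Base: id=4 (Movies) at lev 0.
Iteration 1: rows with parent_id in {4} -> Mystery (id 6, lev 1), Horror (id 13, lev 1).
Iteration 2: rows with parent_id in {6,13} -> Sports (id 14, lev 2), All (id 15, lev 2).
Iteration 3: lev < 2 fails for all current rows; recursion stops.

2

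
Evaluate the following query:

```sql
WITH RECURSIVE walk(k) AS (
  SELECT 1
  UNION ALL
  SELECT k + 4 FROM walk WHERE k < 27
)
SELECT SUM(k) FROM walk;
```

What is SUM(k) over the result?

120

Base: k=1.
Iteration 1: 1 < 27 holds -> k = 1 + 4 = 5.
Iteration 2: 5 < 27 holds -> k = 5 + 4 = 9.
Iteration 3: 9 < 27 holds -> k = 9 + 4 = 13.
Iteration 4: 13 < 27 holds -> k = 13 + 4 = 17.
Iteration 5: 17 < 27 holds -> k = 17 + 4 = 21.
Iteration 6: 21 < 27 holds -> k = 21 + 4 = 25.
Iteration 7: 25 < 27 holds -> k = 25 + 4 = 29.
Iteration 8: 29 < 27 fails; recursion stops.
SUM(k) = 1 + 5 + 9 + 13 + 17 + 21 + 25 + 29 = 120.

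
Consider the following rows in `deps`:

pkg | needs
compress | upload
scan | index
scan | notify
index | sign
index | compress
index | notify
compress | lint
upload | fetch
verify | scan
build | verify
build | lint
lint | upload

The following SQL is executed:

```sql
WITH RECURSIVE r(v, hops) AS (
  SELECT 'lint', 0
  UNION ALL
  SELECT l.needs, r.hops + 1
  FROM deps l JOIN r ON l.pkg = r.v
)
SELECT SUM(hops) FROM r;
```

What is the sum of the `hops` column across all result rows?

Base: (lint, hops=0).
Iteration 1: edges from {lint} -> (upload, hops=1).
Iteration 2: edges from {upload} -> (fetch, hops=2).
Iteration 3: no outgoing edges from {fetch}; recursion stops.
SUM(hops) = 0 + 1 + 2 = 3.

3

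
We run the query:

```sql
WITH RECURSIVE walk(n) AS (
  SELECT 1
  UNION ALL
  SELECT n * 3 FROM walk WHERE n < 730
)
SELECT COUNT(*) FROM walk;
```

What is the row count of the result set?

Base: n=1.
Iteration 1: 1 < 730 holds -> n = 1 * 3 = 3.
Iteration 2: 3 < 730 holds -> n = 3 * 3 = 9.
Iteration 3: 9 < 730 holds -> n = 9 * 3 = 27.
Iteration 4: 27 < 730 holds -> n = 27 * 3 = 81.
Iteration 5: 81 < 730 holds -> n = 81 * 3 = 243.
Iteration 6: 243 < 730 holds -> n = 243 * 3 = 729.
Iteration 7: 729 < 730 holds -> n = 729 * 3 = 2187.
Iteration 8: 2187 < 730 fails; recursion stops.
Total rows emitted: 8.

8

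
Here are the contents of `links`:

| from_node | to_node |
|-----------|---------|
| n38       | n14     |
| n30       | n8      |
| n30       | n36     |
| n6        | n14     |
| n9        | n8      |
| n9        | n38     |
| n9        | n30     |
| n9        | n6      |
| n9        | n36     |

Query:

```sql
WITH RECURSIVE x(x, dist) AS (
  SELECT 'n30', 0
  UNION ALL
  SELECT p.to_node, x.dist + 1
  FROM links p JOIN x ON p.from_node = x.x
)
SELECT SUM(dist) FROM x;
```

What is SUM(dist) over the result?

2

Base: (n30, dist=0).
Iteration 1: edges from {n30} -> (n36, dist=1), (n8, dist=1).
Iteration 2: no outgoing edges from {n36,n8}; recursion stops.
SUM(dist) = 0 + 1 + 1 = 2.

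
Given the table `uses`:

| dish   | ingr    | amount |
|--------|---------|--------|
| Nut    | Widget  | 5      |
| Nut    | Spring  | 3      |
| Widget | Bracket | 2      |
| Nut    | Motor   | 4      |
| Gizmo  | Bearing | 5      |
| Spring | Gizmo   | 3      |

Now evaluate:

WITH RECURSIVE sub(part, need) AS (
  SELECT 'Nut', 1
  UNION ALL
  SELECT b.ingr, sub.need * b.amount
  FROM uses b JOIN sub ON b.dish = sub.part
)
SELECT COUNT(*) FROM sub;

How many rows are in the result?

7

Base: (Nut, need=1).
Iteration 1: components of {Nut} -> Motor = 1*4 = 4, Spring = 1*3 = 3, Widget = 1*5 = 5.
Iteration 2: components of {Motor,Spring,Widget} -> Bracket = 5*2 = 10, Gizmo = 3*3 = 9.
Iteration 3: components of {Bracket,Gizmo} -> Bearing = 9*5 = 45.
Iteration 4: no further components; recursion stops.
Total rows emitted: 7.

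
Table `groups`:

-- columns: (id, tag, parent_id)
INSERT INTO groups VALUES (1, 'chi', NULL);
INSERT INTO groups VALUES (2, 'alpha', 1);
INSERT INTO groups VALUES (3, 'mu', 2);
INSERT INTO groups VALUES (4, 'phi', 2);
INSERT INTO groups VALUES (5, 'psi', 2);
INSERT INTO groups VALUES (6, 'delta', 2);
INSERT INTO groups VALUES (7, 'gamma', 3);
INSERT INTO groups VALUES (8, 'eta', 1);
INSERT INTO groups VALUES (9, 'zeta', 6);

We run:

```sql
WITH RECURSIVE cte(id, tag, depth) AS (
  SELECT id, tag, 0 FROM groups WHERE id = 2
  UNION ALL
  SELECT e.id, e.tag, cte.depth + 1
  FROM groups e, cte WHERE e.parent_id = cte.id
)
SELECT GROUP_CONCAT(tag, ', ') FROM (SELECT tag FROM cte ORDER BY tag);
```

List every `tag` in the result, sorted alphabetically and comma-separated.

alpha, delta, gamma, mu, phi, psi, zeta

Base: id=2 (alpha) at depth 0.
Iteration 1: rows with parent_id in {2} -> mu (id 3, depth 1), phi (id 4, depth 1), psi (id 5, depth 1), delta (id 6, depth 1).
Iteration 2: rows with parent_id in {3,4,5,6} -> gamma (id 7, depth 2), zeta (id 9, depth 2).
Iteration 3: no rows with parent_id in {7,9}; recursion stops.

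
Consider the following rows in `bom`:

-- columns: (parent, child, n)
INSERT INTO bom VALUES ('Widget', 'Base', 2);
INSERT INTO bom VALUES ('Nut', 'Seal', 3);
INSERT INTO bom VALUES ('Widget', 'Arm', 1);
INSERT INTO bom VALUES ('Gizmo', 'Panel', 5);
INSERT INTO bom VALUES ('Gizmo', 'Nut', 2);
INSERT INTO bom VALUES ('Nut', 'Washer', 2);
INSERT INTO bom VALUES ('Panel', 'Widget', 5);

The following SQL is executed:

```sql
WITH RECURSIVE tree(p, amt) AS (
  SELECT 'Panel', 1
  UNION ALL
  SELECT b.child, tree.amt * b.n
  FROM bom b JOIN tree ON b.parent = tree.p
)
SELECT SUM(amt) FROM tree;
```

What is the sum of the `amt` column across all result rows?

Base: (Panel, amt=1).
Iteration 1: components of {Panel} -> Widget = 1*5 = 5.
Iteration 2: components of {Widget} -> Arm = 5*1 = 5, Base = 5*2 = 10.
Iteration 3: no further components; recursion stops.
SUM(amt) = 1 + 5 + 10 + 5 = 21.

21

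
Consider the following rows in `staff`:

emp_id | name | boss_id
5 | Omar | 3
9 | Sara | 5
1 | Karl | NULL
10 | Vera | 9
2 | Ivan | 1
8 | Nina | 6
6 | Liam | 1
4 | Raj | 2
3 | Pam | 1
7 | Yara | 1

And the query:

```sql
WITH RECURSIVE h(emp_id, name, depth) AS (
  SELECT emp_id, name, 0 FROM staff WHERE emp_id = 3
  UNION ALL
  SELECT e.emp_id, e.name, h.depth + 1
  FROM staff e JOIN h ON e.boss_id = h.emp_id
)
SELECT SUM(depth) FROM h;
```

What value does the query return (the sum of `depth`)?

Base: emp_id=3 (Pam) at depth 0.
Iteration 1: rows with boss_id in {3} -> Omar (id 5, depth 1).
Iteration 2: rows with boss_id in {5} -> Sara (id 9, depth 2).
Iteration 3: rows with boss_id in {9} -> Vera (id 10, depth 3).
Iteration 4: no rows with boss_id in {10}; recursion stops.
SUM(depth) = 0 + 1 + 2 + 3 = 6.

6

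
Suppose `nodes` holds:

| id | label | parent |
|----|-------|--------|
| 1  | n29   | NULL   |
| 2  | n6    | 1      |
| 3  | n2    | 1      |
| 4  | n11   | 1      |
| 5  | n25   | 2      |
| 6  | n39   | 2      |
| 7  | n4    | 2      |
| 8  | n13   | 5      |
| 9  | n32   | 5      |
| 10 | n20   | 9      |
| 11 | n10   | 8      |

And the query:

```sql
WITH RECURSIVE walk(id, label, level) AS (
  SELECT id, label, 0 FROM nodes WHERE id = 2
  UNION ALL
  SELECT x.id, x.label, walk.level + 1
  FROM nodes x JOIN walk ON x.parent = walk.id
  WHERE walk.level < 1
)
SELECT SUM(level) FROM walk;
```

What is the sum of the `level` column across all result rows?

Base: id=2 (n6) at level 0.
Iteration 1: rows with parent in {2} -> n25 (id 5, level 1), n39 (id 6, level 1), n4 (id 7, level 1).
Iteration 2: level < 1 fails for all current rows; recursion stops.
SUM(level) = 0 + 1 + 1 + 1 = 3.

3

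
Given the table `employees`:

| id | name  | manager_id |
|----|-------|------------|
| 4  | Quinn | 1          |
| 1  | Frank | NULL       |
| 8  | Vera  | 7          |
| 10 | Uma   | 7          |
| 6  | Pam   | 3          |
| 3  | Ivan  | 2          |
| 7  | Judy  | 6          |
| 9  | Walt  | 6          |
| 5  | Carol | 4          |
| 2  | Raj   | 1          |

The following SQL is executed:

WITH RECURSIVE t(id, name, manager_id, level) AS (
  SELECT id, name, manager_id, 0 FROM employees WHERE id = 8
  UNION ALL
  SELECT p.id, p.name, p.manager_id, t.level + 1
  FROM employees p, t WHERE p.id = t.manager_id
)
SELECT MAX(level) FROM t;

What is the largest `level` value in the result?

5

Base: id=8 (Vera), manager_id=7, level 0.
Iteration 1: join on id=7 -> Judy (id 7, manager_id=6, level 1).
Iteration 2: join on id=6 -> Pam (id 6, manager_id=3, level 2).
Iteration 3: join on id=3 -> Ivan (id 3, manager_id=2, level 3).
Iteration 4: join on id=2 -> Raj (id 2, manager_id=1, level 4).
Iteration 5: join on id=1 -> Frank (id 1, manager_id=NULL, level 5).
Iteration 6: manager_id is NULL; no match; recursion stops.
level values: 0, 1, 2, 3, 4, 5; the maximum is 5.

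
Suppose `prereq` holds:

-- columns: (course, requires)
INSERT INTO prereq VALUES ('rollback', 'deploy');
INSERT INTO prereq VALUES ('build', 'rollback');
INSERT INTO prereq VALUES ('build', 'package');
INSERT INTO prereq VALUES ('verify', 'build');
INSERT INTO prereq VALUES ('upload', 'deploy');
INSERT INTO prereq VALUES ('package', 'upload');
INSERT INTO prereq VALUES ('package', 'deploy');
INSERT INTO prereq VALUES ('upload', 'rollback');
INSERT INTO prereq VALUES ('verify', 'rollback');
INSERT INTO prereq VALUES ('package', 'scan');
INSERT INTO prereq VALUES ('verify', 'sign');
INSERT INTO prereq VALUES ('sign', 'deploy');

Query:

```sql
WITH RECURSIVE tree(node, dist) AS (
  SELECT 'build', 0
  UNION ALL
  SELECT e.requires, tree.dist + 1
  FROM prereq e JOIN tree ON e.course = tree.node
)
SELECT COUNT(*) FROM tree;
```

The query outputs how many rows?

Base: (build, dist=0).
Iteration 1: edges from {build} -> (package, dist=1), (rollback, dist=1).
Iteration 2: edges from {package,rollback} -> (deploy, dist=2) x2, (scan, dist=2), (upload, dist=2). [UNION ALL keeps all 4 new rows, including repeats]
Iteration 3: edges from {deploy,scan,upload} -> (deploy, dist=3), (rollback, dist=3).
Iteration 4: edges from {deploy,rollback} -> (deploy, dist=4).
Iteration 5: no outgoing edges from {deploy}; recursion stops.
Total rows emitted: 10.

10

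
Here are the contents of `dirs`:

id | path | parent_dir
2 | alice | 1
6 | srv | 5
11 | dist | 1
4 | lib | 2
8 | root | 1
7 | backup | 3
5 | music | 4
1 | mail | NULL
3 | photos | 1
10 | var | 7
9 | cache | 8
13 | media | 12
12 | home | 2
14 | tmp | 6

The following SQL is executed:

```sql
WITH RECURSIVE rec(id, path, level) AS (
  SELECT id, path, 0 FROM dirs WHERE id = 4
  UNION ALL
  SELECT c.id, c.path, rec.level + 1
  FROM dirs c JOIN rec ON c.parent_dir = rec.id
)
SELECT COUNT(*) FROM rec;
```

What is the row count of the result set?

Base: id=4 (lib) at level 0.
Iteration 1: rows with parent_dir in {4} -> music (id 5, level 1).
Iteration 2: rows with parent_dir in {5} -> srv (id 6, level 2).
Iteration 3: rows with parent_dir in {6} -> tmp (id 14, level 3).
Iteration 4: no rows with parent_dir in {14}; recursion stops.
Total rows emitted: 4.

4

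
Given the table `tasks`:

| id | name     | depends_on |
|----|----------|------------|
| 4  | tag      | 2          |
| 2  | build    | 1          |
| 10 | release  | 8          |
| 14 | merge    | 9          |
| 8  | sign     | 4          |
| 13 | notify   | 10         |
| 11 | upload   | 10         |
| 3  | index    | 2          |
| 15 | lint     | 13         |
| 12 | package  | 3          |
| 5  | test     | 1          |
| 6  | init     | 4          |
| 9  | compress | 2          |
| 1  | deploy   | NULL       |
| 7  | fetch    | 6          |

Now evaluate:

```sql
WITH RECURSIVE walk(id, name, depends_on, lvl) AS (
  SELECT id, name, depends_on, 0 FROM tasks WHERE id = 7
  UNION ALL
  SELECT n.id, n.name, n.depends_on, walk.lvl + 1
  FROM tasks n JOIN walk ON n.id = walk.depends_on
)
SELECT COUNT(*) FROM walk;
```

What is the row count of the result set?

5

Base: id=7 (fetch), depends_on=6, lvl 0.
Iteration 1: join on id=6 -> init (id 6, depends_on=4, lvl 1).
Iteration 2: join on id=4 -> tag (id 4, depends_on=2, lvl 2).
Iteration 3: join on id=2 -> build (id 2, depends_on=1, lvl 3).
Iteration 4: join on id=1 -> deploy (id 1, depends_on=NULL, lvl 4).
Iteration 5: depends_on is NULL; no match; recursion stops.
Total rows emitted: 5.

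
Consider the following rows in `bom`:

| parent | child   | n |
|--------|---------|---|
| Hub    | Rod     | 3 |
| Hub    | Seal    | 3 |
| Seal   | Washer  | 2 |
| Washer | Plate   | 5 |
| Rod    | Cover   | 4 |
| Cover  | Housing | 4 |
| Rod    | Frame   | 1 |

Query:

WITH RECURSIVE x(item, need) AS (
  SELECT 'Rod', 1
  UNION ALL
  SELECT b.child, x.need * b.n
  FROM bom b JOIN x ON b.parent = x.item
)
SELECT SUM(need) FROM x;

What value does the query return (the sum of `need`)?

Base: (Rod, need=1).
Iteration 1: components of {Rod} -> Cover = 1*4 = 4, Frame = 1*1 = 1.
Iteration 2: components of {Cover,Frame} -> Housing = 4*4 = 16.
Iteration 3: no further components; recursion stops.
SUM(need) = 1 + 4 + 1 + 16 = 22.

22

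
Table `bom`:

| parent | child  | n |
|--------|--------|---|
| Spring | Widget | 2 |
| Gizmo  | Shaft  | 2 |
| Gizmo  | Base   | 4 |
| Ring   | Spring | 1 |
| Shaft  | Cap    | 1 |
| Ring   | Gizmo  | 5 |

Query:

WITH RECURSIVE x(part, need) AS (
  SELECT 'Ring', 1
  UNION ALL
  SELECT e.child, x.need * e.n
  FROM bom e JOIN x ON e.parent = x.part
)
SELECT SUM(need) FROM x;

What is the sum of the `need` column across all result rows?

Base: (Ring, need=1).
Iteration 1: components of {Ring} -> Gizmo = 1*5 = 5, Spring = 1*1 = 1.
Iteration 2: components of {Gizmo,Spring} -> Base = 5*4 = 20, Shaft = 5*2 = 10, Widget = 1*2 = 2.
Iteration 3: components of {Base,Shaft,Widget} -> Cap = 10*1 = 10.
Iteration 4: no further components; recursion stops.
SUM(need) = 1 + 5 + 1 + 10 + 20 + 2 + 10 = 49.

49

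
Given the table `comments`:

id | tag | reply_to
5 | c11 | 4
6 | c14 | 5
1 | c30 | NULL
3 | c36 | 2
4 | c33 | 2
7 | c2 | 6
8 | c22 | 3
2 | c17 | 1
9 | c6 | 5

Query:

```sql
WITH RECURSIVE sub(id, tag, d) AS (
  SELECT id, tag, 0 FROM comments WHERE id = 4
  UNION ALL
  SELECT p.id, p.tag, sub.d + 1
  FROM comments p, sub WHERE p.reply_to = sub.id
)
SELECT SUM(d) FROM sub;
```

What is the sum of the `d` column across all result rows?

Base: id=4 (c33) at d 0.
Iteration 1: rows with reply_to in {4} -> c11 (id 5, d 1).
Iteration 2: rows with reply_to in {5} -> c14 (id 6, d 2), c6 (id 9, d 2).
Iteration 3: rows with reply_to in {6,9} -> c2 (id 7, d 3).
Iteration 4: no rows with reply_to in {7}; recursion stops.
SUM(d) = 0 + 1 + 2 + 2 + 3 = 8.

8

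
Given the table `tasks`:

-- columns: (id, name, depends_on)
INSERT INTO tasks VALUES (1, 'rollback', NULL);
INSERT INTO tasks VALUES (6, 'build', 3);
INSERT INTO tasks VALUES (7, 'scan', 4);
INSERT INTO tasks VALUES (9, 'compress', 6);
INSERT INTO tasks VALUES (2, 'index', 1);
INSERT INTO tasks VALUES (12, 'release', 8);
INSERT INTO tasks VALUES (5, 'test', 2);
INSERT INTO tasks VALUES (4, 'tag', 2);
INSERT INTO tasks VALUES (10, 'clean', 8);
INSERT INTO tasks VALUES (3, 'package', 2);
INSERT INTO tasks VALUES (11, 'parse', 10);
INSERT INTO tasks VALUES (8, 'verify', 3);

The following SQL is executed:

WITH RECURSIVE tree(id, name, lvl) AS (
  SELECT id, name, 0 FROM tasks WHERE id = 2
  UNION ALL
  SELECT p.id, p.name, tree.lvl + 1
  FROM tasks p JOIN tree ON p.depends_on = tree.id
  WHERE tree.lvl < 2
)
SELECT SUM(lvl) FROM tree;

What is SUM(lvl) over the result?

Base: id=2 (index) at lvl 0.
Iteration 1: rows with depends_on in {2} -> package (id 3, lvl 1), tag (id 4, lvl 1), test (id 5, lvl 1).
Iteration 2: rows with depends_on in {3,4,5} -> build (id 6, lvl 2), scan (id 7, lvl 2), verify (id 8, lvl 2).
Iteration 3: lvl < 2 fails for all current rows; recursion stops.
SUM(lvl) = 0 + 1 + 1 + 1 + 2 + 2 + 2 = 9.

9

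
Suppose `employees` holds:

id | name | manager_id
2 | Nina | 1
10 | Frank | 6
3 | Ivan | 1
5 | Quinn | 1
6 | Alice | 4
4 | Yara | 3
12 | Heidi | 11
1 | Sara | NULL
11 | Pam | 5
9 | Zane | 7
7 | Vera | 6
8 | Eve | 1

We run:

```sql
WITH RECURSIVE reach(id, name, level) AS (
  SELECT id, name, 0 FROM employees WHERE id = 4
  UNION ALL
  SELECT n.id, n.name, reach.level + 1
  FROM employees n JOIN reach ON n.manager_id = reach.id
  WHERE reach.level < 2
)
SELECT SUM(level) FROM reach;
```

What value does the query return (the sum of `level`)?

Base: id=4 (Yara) at level 0.
Iteration 1: rows with manager_id in {4} -> Alice (id 6, level 1).
Iteration 2: rows with manager_id in {6} -> Vera (id 7, level 2), Frank (id 10, level 2).
Iteration 3: level < 2 fails for all current rows; recursion stops.
SUM(level) = 0 + 1 + 2 + 2 = 5.

5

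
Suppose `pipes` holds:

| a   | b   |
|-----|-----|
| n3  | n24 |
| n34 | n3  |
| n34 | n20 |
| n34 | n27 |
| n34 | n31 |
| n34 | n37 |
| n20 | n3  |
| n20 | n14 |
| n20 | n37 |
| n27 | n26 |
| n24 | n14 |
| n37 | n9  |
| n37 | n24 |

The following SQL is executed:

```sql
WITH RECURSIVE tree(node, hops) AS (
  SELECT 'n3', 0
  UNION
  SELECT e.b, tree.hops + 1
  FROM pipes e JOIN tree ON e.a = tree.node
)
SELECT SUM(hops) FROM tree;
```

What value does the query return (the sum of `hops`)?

Base: (n3, hops=0).
Iteration 1: edges from {n3} -> (n24, hops=1).
Iteration 2: edges from {n24} -> (n14, hops=2).
Iteration 3: no outgoing edges from {n14}; recursion stops.
SUM(hops) = 0 + 1 + 2 = 3.

3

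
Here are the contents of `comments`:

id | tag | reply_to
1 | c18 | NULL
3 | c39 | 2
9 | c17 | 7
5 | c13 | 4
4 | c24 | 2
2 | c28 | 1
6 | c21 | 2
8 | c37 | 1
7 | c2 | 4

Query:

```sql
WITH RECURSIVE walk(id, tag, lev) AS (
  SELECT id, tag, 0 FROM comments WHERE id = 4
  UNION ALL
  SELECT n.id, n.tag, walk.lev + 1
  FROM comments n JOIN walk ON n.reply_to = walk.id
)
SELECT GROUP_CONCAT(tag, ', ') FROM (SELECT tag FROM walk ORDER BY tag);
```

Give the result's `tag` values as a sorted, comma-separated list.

Base: id=4 (c24) at lev 0.
Iteration 1: rows with reply_to in {4} -> c13 (id 5, lev 1), c2 (id 7, lev 1).
Iteration 2: rows with reply_to in {5,7} -> c17 (id 9, lev 2).
Iteration 3: no rows with reply_to in {9}; recursion stops.

c13, c17, c2, c24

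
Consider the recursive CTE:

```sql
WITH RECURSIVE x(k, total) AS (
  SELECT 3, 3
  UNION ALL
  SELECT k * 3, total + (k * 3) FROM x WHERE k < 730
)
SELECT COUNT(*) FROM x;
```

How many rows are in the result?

7

Base: k=3, total=3.
Iteration 1: 3 < 730 holds -> k = 3 * 3 = 9, total = 3 + 9 = 12.
Iteration 2: 9 < 730 holds -> k = 9 * 3 = 27, total = 12 + 27 = 39.
Iteration 3: 27 < 730 holds -> k = 27 * 3 = 81, total = 39 + 81 = 120.
Iteration 4: 81 < 730 holds -> k = 81 * 3 = 243, total = 120 + 243 = 363.
Iteration 5: 243 < 730 holds -> k = 243 * 3 = 729, total = 363 + 729 = 1092.
Iteration 6: 729 < 730 holds -> k = 729 * 3 = 2187, total = 1092 + 2187 = 3279.
Iteration 7: 2187 < 730 fails; recursion stops.
Total rows emitted: 7.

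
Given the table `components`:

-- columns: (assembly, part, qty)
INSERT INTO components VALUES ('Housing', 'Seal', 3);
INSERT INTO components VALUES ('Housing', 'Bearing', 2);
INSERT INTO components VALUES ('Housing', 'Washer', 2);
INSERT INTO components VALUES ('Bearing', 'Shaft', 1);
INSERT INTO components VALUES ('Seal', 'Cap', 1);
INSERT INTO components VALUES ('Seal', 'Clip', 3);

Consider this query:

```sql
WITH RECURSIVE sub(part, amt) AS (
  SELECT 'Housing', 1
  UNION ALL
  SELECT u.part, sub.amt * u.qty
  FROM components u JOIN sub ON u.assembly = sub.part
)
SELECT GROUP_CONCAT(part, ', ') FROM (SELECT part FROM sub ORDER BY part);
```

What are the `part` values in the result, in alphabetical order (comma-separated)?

Bearing, Cap, Clip, Housing, Seal, Shaft, Washer

Base: (Housing, amt=1).
Iteration 1: components of {Housing} -> Bearing = 1*2 = 2, Seal = 1*3 = 3, Washer = 1*2 = 2.
Iteration 2: components of {Bearing,Seal,Washer} -> Cap = 3*1 = 3, Clip = 3*3 = 9, Shaft = 2*1 = 2.
Iteration 3: no further components; recursion stops.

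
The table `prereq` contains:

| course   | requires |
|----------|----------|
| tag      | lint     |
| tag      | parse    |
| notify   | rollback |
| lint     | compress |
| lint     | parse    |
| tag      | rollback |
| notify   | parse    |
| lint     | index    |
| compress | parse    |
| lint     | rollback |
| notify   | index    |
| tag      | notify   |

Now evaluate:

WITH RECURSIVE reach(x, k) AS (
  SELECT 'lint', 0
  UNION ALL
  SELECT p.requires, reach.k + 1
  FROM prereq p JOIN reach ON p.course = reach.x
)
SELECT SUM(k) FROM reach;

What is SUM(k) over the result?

6

Base: (lint, k=0).
Iteration 1: edges from {lint} -> (compress, k=1), (index, k=1), (parse, k=1), (rollback, k=1).
Iteration 2: edges from {compress,index,parse,rollback} -> (parse, k=2).
Iteration 3: no outgoing edges from {parse}; recursion stops.
SUM(k) = 0 + 1 + 1 + 1 + 1 + 2 = 6.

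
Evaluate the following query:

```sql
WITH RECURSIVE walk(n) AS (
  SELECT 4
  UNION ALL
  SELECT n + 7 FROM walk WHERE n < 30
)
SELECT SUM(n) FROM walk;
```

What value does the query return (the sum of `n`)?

Base: n=4.
Iteration 1: 4 < 30 holds -> n = 4 + 7 = 11.
Iteration 2: 11 < 30 holds -> n = 11 + 7 = 18.
Iteration 3: 18 < 30 holds -> n = 18 + 7 = 25.
Iteration 4: 25 < 30 holds -> n = 25 + 7 = 32.
Iteration 5: 32 < 30 fails; recursion stops.
SUM(n) = 4 + 11 + 18 + 25 + 32 = 90.

90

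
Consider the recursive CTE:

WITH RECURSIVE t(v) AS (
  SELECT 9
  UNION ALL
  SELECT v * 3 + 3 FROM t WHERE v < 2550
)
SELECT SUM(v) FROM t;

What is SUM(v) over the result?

3813

Base: v=9.
Iteration 1: 9 < 2550 holds -> v = 9 * 3 + 3 = 30.
Iteration 2: 30 < 2550 holds -> v = 30 * 3 + 3 = 93.
Iteration 3: 93 < 2550 holds -> v = 93 * 3 + 3 = 282.
Iteration 4: 282 < 2550 holds -> v = 282 * 3 + 3 = 849.
Iteration 5: 849 < 2550 holds -> v = 849 * 3 + 3 = 2550.
Iteration 6: 2550 < 2550 fails; recursion stops.
SUM(v) = 9 + 30 + 93 + 282 + 849 + 2550 = 3813.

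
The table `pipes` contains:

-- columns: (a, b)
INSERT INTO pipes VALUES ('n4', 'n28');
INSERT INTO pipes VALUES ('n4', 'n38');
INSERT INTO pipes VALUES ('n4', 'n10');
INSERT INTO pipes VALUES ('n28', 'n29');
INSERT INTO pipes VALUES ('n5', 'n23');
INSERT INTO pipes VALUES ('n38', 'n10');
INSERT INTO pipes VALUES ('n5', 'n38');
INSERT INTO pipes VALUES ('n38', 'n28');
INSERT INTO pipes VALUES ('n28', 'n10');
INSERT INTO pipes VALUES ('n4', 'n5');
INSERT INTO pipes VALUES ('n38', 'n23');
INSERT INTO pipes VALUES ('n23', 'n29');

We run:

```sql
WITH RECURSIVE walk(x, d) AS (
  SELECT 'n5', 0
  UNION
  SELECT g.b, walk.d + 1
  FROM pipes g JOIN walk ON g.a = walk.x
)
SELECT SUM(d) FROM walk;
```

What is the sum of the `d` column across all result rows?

16

Base: (n5, d=0).
Iteration 1: edges from {n5} -> (n23, d=1), (n38, d=1).
Iteration 2: edges from {n23,n38} -> (n10, d=2), (n23, d=2), (n28, d=2), (n29, d=2).
Iteration 3: edges from {n10,n23,n28,n29} -> (n10, d=3), (n29, d=3). [UNION drops 1 duplicate row(s)]
Iteration 4: no outgoing edges from {n10,n29}; recursion stops.
SUM(d) = 0 + 1 + 1 + 2 + 2 + 2 + 2 + 3 + 3 = 16.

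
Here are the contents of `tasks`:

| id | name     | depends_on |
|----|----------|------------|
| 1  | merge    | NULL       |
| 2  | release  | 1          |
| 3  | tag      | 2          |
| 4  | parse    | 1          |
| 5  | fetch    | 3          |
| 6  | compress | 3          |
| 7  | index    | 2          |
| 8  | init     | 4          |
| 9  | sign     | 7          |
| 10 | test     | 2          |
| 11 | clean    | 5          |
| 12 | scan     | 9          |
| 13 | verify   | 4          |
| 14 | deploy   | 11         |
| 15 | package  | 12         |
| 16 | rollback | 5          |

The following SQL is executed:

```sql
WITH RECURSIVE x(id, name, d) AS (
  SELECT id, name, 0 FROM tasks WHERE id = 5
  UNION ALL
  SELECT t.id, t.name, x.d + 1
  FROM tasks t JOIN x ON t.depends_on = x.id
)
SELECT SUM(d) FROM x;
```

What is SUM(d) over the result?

Base: id=5 (fetch) at d 0.
Iteration 1: rows with depends_on in {5} -> clean (id 11, d 1), rollback (id 16, d 1).
Iteration 2: rows with depends_on in {11,16} -> deploy (id 14, d 2).
Iteration 3: no rows with depends_on in {14}; recursion stops.
SUM(d) = 0 + 1 + 1 + 2 = 4.

4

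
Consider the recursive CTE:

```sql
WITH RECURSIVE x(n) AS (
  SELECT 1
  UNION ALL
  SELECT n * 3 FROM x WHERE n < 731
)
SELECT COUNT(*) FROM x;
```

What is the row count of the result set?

8

Base: n=1.
Iteration 1: 1 < 731 holds -> n = 1 * 3 = 3.
Iteration 2: 3 < 731 holds -> n = 3 * 3 = 9.
Iteration 3: 9 < 731 holds -> n = 9 * 3 = 27.
Iteration 4: 27 < 731 holds -> n = 27 * 3 = 81.
Iteration 5: 81 < 731 holds -> n = 81 * 3 = 243.
Iteration 6: 243 < 731 holds -> n = 243 * 3 = 729.
Iteration 7: 729 < 731 holds -> n = 729 * 3 = 2187.
Iteration 8: 2187 < 731 fails; recursion stops.
Total rows emitted: 8.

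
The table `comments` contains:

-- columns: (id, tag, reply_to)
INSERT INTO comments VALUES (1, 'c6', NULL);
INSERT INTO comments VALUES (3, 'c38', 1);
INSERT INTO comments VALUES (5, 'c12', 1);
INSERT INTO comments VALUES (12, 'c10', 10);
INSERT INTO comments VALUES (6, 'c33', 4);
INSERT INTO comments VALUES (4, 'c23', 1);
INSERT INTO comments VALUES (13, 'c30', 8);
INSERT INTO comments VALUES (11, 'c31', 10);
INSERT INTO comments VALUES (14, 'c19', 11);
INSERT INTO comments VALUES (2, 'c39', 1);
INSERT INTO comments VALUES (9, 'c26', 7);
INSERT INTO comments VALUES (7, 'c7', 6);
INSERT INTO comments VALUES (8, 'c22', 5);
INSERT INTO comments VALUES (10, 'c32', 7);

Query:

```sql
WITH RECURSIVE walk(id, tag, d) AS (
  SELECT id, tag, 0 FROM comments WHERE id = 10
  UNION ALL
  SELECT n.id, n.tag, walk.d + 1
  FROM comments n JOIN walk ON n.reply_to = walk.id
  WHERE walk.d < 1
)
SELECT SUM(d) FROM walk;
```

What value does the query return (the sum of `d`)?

Base: id=10 (c32) at d 0.
Iteration 1: rows with reply_to in {10} -> c31 (id 11, d 1), c10 (id 12, d 1).
Iteration 2: d < 1 fails for all current rows; recursion stops.
SUM(d) = 0 + 1 + 1 = 2.

2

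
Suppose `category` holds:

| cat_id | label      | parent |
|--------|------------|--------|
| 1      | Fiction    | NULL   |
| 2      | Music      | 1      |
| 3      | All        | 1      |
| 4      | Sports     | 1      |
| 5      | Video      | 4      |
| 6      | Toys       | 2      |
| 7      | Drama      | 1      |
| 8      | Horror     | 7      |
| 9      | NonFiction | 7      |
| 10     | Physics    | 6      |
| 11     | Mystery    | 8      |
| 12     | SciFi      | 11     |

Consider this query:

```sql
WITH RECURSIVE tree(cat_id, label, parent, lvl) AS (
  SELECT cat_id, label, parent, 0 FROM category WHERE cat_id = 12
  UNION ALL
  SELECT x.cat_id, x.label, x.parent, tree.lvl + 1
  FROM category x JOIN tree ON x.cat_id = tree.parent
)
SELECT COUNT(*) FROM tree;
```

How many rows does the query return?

Base: cat_id=12 (SciFi), parent=11, lvl 0.
Iteration 1: join on cat_id=11 -> Mystery (id 11, parent=8, lvl 1).
Iteration 2: join on cat_id=8 -> Horror (id 8, parent=7, lvl 2).
Iteration 3: join on cat_id=7 -> Drama (id 7, parent=1, lvl 3).
Iteration 4: join on cat_id=1 -> Fiction (id 1, parent=NULL, lvl 4).
Iteration 5: parent is NULL; no match; recursion stops.
Total rows emitted: 5.

5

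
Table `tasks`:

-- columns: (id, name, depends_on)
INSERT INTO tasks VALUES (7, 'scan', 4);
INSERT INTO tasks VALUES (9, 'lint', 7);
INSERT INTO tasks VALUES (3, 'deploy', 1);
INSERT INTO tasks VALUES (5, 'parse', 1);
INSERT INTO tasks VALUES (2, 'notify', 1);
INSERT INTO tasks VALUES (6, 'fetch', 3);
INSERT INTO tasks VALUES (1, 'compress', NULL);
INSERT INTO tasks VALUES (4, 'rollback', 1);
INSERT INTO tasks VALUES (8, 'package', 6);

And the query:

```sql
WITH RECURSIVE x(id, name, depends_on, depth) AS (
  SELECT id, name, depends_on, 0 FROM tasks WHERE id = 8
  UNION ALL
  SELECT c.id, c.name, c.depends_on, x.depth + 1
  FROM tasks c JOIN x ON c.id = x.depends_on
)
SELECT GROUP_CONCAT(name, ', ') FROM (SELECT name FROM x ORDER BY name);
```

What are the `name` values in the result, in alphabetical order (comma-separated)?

Base: id=8 (package), depends_on=6, depth 0.
Iteration 1: join on id=6 -> fetch (id 6, depends_on=3, depth 1).
Iteration 2: join on id=3 -> deploy (id 3, depends_on=1, depth 2).
Iteration 3: join on id=1 -> compress (id 1, depends_on=NULL, depth 3).
Iteration 4: depends_on is NULL; no match; recursion stops.

compress, deploy, fetch, package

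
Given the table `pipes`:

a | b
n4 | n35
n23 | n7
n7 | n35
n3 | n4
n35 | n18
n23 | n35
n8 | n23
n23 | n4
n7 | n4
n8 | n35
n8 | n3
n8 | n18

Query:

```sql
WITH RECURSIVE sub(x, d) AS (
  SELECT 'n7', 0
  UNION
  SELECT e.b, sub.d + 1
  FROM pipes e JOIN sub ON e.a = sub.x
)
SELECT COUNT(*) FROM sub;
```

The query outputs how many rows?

Base: (n7, d=0).
Iteration 1: edges from {n7} -> (n35, d=1), (n4, d=1).
Iteration 2: edges from {n35,n4} -> (n18, d=2), (n35, d=2).
Iteration 3: edges from {n18,n35} -> (n18, d=3).
Iteration 4: no outgoing edges from {n18}; recursion stops.
Total rows emitted: 6.

6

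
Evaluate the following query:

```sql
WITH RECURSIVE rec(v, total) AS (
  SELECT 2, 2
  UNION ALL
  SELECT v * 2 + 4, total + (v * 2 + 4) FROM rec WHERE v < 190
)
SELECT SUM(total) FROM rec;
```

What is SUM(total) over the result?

1370

Base: v=2, total=2.
Iteration 1: 2 < 190 holds -> v = 2 * 2 + 4 = 8, total = 2 + 8 = 10.
Iteration 2: 8 < 190 holds -> v = 8 * 2 + 4 = 20, total = 10 + 20 = 30.
Iteration 3: 20 < 190 holds -> v = 20 * 2 + 4 = 44, total = 30 + 44 = 74.
Iteration 4: 44 < 190 holds -> v = 44 * 2 + 4 = 92, total = 74 + 92 = 166.
Iteration 5: 92 < 190 holds -> v = 92 * 2 + 4 = 188, total = 166 + 188 = 354.
Iteration 6: 188 < 190 holds -> v = 188 * 2 + 4 = 380, total = 354 + 380 = 734.
Iteration 7: 380 < 190 fails; recursion stops.
SUM(total) = 2 + 10 + 30 + 74 + 166 + 354 + 734 = 1370.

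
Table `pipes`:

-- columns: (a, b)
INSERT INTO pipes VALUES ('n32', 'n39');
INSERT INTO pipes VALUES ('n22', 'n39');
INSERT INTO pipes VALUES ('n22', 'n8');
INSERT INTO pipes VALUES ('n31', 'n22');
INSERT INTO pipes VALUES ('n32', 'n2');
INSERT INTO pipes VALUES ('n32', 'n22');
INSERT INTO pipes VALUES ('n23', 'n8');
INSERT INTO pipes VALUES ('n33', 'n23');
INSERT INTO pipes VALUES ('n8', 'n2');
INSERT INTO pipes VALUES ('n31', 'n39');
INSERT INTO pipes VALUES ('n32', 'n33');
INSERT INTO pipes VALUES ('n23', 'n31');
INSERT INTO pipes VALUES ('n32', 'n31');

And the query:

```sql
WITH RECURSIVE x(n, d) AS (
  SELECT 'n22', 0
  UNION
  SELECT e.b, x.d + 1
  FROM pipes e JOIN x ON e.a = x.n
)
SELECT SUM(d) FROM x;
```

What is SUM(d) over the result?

Base: (n22, d=0).
Iteration 1: edges from {n22} -> (n39, d=1), (n8, d=1).
Iteration 2: edges from {n39,n8} -> (n2, d=2).
Iteration 3: no outgoing edges from {n2}; recursion stops.
SUM(d) = 0 + 1 + 1 + 2 = 4.

4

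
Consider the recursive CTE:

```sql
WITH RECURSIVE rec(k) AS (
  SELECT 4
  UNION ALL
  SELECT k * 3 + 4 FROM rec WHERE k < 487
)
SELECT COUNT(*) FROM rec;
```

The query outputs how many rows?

Base: k=4.
Iteration 1: 4 < 487 holds -> k = 4 * 3 + 4 = 16.
Iteration 2: 16 < 487 holds -> k = 16 * 3 + 4 = 52.
Iteration 3: 52 < 487 holds -> k = 52 * 3 + 4 = 160.
Iteration 4: 160 < 487 holds -> k = 160 * 3 + 4 = 484.
Iteration 5: 484 < 487 holds -> k = 484 * 3 + 4 = 1456.
Iteration 6: 1456 < 487 fails; recursion stops.
Total rows emitted: 6.

6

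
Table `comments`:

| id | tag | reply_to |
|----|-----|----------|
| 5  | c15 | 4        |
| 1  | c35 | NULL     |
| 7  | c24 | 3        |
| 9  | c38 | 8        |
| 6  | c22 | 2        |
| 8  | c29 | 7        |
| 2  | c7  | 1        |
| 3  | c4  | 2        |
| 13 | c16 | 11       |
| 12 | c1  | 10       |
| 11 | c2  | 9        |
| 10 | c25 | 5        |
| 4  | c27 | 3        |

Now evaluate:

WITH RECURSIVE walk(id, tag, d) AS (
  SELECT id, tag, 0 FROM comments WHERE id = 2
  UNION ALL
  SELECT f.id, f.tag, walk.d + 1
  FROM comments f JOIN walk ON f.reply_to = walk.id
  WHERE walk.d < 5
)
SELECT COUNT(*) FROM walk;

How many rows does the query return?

11

Base: id=2 (c7) at d 0.
Iteration 1: rows with reply_to in {2} -> c4 (id 3, d 1), c22 (id 6, d 1).
Iteration 2: rows with reply_to in {3,6} -> c27 (id 4, d 2), c24 (id 7, d 2).
Iteration 3: rows with reply_to in {4,7} -> c15 (id 5, d 3), c29 (id 8, d 3).
Iteration 4: rows with reply_to in {5,8} -> c38 (id 9, d 4), c25 (id 10, d 4).
Iteration 5: rows with reply_to in {9,10} -> c2 (id 11, d 5), c1 (id 12, d 5).
Iteration 6: d < 5 fails for all current rows; recursion stops.
Total rows emitted: 11.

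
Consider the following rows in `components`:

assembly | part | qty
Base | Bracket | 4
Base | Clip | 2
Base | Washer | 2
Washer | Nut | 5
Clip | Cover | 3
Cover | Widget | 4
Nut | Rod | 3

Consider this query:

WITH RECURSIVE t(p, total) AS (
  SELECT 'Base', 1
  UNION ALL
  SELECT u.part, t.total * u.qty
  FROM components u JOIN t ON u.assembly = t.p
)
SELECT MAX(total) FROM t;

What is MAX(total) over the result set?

Base: (Base, total=1).
Iteration 1: components of {Base} -> Bracket = 1*4 = 4, Clip = 1*2 = 2, Washer = 1*2 = 2.
Iteration 2: components of {Bracket,Clip,Washer} -> Cover = 2*3 = 6, Nut = 2*5 = 10.
Iteration 3: components of {Cover,Nut} -> Rod = 10*3 = 30, Widget = 6*4 = 24.
Iteration 4: no further components; recursion stops.
total values: 1, 4, 2, 2, 6, 10, 24, 30; the maximum is 30.

30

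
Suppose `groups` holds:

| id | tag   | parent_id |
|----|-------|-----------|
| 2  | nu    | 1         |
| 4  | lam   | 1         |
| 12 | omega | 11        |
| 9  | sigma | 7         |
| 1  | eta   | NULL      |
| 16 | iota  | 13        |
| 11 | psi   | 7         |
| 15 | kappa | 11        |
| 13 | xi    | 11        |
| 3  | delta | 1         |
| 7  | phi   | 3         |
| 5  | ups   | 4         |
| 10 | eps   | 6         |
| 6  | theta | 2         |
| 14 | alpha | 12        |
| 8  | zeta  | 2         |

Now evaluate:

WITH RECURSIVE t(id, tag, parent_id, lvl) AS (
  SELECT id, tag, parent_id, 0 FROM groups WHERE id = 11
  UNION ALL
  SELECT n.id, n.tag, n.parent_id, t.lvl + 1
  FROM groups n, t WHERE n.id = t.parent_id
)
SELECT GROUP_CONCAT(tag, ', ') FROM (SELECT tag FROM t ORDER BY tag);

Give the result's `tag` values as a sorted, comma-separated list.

Base: id=11 (psi), parent_id=7, lvl 0.
Iteration 1: join on id=7 -> phi (id 7, parent_id=3, lvl 1).
Iteration 2: join on id=3 -> delta (id 3, parent_id=1, lvl 2).
Iteration 3: join on id=1 -> eta (id 1, parent_id=NULL, lvl 3).
Iteration 4: parent_id is NULL; no match; recursion stops.

delta, eta, phi, psi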